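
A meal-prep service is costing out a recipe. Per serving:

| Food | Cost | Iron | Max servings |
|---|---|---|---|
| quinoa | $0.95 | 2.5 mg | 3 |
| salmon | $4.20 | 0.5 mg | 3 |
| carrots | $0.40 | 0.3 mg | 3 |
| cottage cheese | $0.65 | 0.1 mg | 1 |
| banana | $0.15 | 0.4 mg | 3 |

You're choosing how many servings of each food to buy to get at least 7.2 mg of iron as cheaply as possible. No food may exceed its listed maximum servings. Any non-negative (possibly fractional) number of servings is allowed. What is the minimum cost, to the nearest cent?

$2.73

Cost per mg of iron: banana $0.3750, quinoa $0.3800, carrots $1.3333, cottage cheese $6.5000, salmon $8.4000.
Take 3 servings of banana: +1.2 mg iron for $0.45 (total $0.45, still need 6.0 mg).
Take 2.4 servings of quinoa: +6.0 mg iron for $2.28 (total $2.73, still need 0.0 mg).
Greedy by cheapest-per-mg is optimal for a single linear constraint, so the minimum cost is $2.73.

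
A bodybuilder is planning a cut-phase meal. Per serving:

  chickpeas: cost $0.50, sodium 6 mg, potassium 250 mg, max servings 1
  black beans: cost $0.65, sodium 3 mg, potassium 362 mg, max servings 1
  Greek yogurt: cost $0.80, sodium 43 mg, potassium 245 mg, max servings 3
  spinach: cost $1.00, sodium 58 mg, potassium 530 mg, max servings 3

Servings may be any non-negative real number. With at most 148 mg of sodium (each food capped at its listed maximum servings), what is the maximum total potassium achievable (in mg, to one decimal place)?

1882.2 mg

Potassium per mg sodium: black beans 120.7, chickpeas 41.67, spinach 9.138, Greek yogurt 5.698.
Take 1 serving of black beans: uses 3 mg sodium, +362.0 mg potassium (running total 362.0 mg).
Take 1 serving of chickpeas: uses 6 mg sodium, +250.0 mg potassium (running total 612.0 mg).
Take 2.397 servings of spinach: uses 139 mg sodium, +1270.2 mg potassium (running total 1882.2 mg).
Filling greedily by potassium-per-mg sodium is optimal for one linear limit, giving 1882.2 mg.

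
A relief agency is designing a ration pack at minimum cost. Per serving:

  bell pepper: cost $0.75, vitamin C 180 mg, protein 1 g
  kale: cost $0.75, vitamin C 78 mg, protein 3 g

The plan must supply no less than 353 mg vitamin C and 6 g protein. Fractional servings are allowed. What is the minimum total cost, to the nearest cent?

$2.14

Check every corner: each single food scaled to meet both minima, and each pair solved so both constraints bind.
bell pepper only: max(353/180, 6/1) = 6 servings → $4.50.
kale only: max(353/78, 6/3) = 4.526 servings → $3.39.
bell pepper + kale with both tight: 1.279 servings and 1.574 servings → $2.14.
So the least-cost plan costs $2.14.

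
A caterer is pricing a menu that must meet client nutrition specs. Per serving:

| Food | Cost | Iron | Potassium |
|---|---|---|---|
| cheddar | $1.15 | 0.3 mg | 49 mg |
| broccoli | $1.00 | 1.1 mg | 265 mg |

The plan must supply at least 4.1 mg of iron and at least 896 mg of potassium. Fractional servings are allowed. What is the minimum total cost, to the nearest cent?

Two binding constraints pin down two serving amounts, so the optimal mix uses at most two foods. The candidates are each food alone (scaled to the tighter of iron/potassium) and each pair with both constraints tight.
cheddar only: max(4.1/0.3, 896/49) = 18.29 servings → $21.03.
broccoli only: max(4.1/1.1, 896/265) = 3.727 servings → $3.73.
cheddar + broccoli with both tight: 3.941 servings and 2.652 servings → $7.18.
Cheapest feasible corner: $3.73.

$3.73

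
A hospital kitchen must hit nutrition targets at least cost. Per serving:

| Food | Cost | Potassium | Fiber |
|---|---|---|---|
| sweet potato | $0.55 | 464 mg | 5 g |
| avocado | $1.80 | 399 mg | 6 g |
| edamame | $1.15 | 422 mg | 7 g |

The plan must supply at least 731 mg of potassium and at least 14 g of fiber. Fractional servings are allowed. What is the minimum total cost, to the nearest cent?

An LP optimum is at a vertex; with two nutrient constraints at most two foods are used. Check each candidate.
sweet potato only: max(731/464, 14/5) = 2.8 servings → $1.54.
avocado only: max(731/399, 14/6) = 2.333 servings → $4.20.
edamame only: max(731/422, 14/7) = 2 servings → $2.30.
sweet potato + avocado with both targets exact would need a negative amount; discard.
sweet potato + edamame: the both-tight solution has a negative serving — not a feasible corner.
avocado + edamame with both targets exact would need a negative amount; discard.
So the least-cost plan costs $1.54.

$1.54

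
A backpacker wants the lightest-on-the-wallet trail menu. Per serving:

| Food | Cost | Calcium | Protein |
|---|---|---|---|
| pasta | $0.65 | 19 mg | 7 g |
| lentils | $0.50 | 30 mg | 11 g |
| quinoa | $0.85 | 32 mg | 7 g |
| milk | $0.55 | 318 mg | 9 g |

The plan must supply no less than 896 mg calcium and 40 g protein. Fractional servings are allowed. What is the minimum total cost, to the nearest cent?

At the optimum either one food covers both requirements or two foods hit both targets exactly; no other combination can be cheaper.
pasta only: max(896/19, 40/7) = 47.16 servings → $30.65.
lentils only: max(896/30, 40/11) = 29.87 servings → $14.93.
quinoa only: max(896/32, 40/7) = 28 servings → $23.80.
milk only: max(896/318, 40/9) = 4.444 servings → $2.44.
pasta + lentils: the both-tight solution has a negative serving — not a feasible corner.
pasta + quinoa with both targets exact would need a negative amount; discard.
pasta + milk with both tight: 2.266 servings and 2.682 servings → $2.95.
lentils + quinoa with both targets exact would need a negative amount; discard.
lentils + milk with both tight: 1.442 servings and 2.682 servings → $2.20.
quinoa + milk with both tight: 2.402 servings and 2.576 servings → $3.46.
So the least-cost plan costs $2.20.

$2.20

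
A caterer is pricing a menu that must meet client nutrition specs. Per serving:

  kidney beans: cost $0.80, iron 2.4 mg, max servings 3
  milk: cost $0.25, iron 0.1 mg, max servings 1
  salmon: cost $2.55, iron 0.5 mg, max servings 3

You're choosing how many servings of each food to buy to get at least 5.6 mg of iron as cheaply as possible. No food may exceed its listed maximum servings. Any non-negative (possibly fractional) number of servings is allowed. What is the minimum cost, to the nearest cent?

Cost per mg of iron: kidney beans $0.3333, milk $2.5000, salmon $5.1000.
Take 2.333 servings of kidney beans: +5.6 mg iron for $1.87 (total $1.87, still need 0.0 mg).
Filling from the cheapest source first is optimal under one linear minimum: $1.87.

$1.87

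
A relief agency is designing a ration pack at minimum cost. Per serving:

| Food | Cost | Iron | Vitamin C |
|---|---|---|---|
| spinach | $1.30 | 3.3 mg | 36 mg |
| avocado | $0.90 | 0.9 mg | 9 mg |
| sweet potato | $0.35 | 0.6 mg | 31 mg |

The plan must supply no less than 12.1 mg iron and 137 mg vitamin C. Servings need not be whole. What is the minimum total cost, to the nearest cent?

$4.79

spinach only: max(12.1/3.3, 137/36) = 3.806 servings → $4.95.
avocado only: max(12.1/0.9, 137/9) = 15.22 servings → $13.70.
sweet potato only: max(12.1/0.6, 137/31) = 20.17 servings → $7.06.
spinach + avocado: intersection lies outside the first quadrant.
spinach + sweet potato with both tight: 3.629 servings and 0.2045 servings → $4.79.
avocado + sweet potato with both tight: 13.02 servings and 0.64 servings → $11.94.
So the least-cost plan costs $4.79.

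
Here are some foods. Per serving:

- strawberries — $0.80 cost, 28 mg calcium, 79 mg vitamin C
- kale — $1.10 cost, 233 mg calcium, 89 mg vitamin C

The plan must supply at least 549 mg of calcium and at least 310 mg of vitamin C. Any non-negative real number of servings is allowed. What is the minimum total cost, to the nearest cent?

For a min-cost LP with two ≥-constraints, a basic feasible solution has at most two positive variables.
strawberries only: max(549/28, 310/79) = 19.61 servings → $15.69.
kale only: max(549/233, 310/89) = 3.483 servings → $3.83.
strawberries + kale with both tight: 1.468 servings and 2.18 servings → $3.57.
The minimum over all feasible corners is $3.57.

$3.57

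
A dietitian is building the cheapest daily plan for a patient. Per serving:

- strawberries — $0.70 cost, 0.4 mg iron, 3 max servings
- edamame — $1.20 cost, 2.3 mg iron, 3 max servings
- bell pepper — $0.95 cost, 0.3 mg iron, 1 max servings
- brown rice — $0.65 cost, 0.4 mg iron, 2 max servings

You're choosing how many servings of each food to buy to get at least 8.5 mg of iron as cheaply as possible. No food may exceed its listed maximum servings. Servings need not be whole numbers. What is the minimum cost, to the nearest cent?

$6.30

Cost per mg of iron: edamame $0.5217, brown rice $1.6250, strawberries $1.7500, bell pepper $3.1667.
Take 3 servings of edamame: +6.9 mg iron for $3.60 (total $3.60, still need 1.6 mg).
Take 2 servings of brown rice: +0.8 mg iron for $1.30 (total $4.90, still need 0.8 mg).
Take 2 servings of strawberries: +0.8 mg iron for $1.40 (total $6.30, still need 0.0 mg).
Greedy by cheapest-per-mg is optimal for a single linear constraint, so the minimum cost is $6.30.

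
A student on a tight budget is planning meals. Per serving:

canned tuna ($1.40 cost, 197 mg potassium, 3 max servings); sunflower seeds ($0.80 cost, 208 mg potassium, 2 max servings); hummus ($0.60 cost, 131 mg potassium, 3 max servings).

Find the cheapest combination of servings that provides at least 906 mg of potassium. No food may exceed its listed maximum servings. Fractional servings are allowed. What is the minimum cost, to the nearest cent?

$4.09

Cost per mg of potassium: sunflower seeds $0.0038, hummus $0.0046, canned tuna $0.0071.
Take 2 servings of sunflower seeds: +416.0 mg potassium for $1.60 (total $1.60, still need 490.0 mg).
Take 3 servings of hummus: +393.0 mg potassium for $1.80 (total $3.40, still need 97.0 mg).
Take 0.4924 servings of canned tuna: +97.0 mg potassium for $0.69 (total $4.09, still need 0.0 mg).
Greedy by cheapest-per-mg is optimal for a single linear constraint, so the minimum cost is $4.09.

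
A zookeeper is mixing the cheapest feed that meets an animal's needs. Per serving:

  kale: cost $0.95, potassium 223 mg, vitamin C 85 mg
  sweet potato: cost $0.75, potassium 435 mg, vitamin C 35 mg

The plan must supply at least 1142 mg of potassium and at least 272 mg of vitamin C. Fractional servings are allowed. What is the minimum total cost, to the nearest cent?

Two binding constraints pin down two serving amounts, so the optimal mix uses at most two foods. The candidates are each food alone (scaled to the tighter of potassium/vitamin C) and each pair with both constraints tight.
kale only: max(1142/223, 272/85) = 5.121 servings → $4.87.
sweet potato only: max(1142/435, 272/35) = 7.771 servings → $5.83.
kale + sweet potato with both tight: 2.686 servings and 1.248 servings → $3.49.
So the least-cost plan costs $3.49.

$3.49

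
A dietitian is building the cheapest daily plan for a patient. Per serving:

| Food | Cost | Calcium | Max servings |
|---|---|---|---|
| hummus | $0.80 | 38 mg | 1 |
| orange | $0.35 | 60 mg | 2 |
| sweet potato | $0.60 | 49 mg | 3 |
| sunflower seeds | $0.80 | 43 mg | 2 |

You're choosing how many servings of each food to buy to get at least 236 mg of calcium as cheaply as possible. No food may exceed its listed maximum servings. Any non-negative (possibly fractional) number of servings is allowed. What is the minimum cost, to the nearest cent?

Cost per mg of calcium: orange $0.0058, sweet potato $0.0122, sunflower seeds $0.0186, hummus $0.0211.
Take 2 servings of orange: +120.0 mg calcium for $0.70 (total $0.70, still need 116.0 mg).
Take 2.367 servings of sweet potato: +116.0 mg calcium for $1.42 (total $2.12, still need 0.0 mg).
Greedy by cheapest-per-mg is optimal for a single linear constraint, so the minimum cost is $2.12.

$2.12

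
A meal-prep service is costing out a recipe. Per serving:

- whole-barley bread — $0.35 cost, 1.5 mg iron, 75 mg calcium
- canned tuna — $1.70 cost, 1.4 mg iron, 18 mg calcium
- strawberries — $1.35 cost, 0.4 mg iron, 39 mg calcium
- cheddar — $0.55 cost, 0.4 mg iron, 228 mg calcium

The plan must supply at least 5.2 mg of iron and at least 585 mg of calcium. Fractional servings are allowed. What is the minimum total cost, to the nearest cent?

whole-barley bread only: max(5.2/1.5, 585/75) = 7.8 servings → $2.73.
canned tuna only: max(5.2/1.4, 585/18) = 32.5 servings → $55.25.
strawberries only: max(5.2/0.4, 585/39) = 15 servings → $20.25.
cheddar only: max(5.2/0.4, 585/228) = 13 servings → $7.15.
whole-barley bread + canned tuna with both targets exact would need a negative amount; discard.
whole-barley bread + strawberries: the both-tight solution has a negative serving — not a feasible corner.
whole-barley bread + cheddar with both tight: 3.05 servings and 1.562 servings → $1.93.
canned tuna + strawberries: the both-tight solution has a negative serving — not a feasible corner.
canned tuna + cheddar with both tight: 3.05 servings and 2.325 servings → $6.46.
strawberries + cheddar with both tight: 12.59 servings and 0.4127 servings → $17.22.
The minimum over all feasible corners is $1.93.

$1.93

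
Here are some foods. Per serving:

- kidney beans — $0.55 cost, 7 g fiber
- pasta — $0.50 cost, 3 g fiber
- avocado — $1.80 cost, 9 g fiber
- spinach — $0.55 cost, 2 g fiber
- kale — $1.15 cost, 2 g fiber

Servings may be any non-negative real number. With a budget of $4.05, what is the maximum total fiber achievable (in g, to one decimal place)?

Fiber per dollar: kidney beans 12.73, pasta 6, avocado 5, spinach 3.636, kale 1.739.
With no serving limits, spend the whole cost allowance on kidney beans: $4.05 / $0.55 × 7 g = 51.5 g.

51.5 g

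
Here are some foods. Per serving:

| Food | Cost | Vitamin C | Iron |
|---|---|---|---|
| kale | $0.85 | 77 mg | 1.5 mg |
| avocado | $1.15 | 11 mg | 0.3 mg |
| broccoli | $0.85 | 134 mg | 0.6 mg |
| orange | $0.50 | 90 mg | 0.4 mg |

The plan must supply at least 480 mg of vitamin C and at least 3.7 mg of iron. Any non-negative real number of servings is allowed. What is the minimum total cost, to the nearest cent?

An LP optimum is at a vertex; with two nutrient constraints at most two foods are used. Check each candidate.
kale only: max(480/77, 3.7/1.5) = 6.234 servings → $5.30.
avocado only: max(480/11, 3.7/0.3) = 43.64 servings → $50.18.
broccoli only: max(480/134, 3.7/0.6) = 6.167 servings → $5.24.
orange only: max(480/90, 3.7/0.4) = 9.25 servings → $4.62.
kale + avocado with both targets exact would need a negative amount; discard.
kale + broccoli with both tight: 1.342 servings and 2.811 servings → $3.53.
kale + orange with both tight: 1.353 servings and 4.176 servings → $3.24.
avocado + broccoli with both tight: 6.185 servings and 3.074 servings → $9.73.
avocado + orange with both tight: 6.239 servings and 4.571 servings → $9.46.
broccoli + orange with both targets exact would need a negative amount; discard.
Cheapest feasible corner: $3.24.

$3.24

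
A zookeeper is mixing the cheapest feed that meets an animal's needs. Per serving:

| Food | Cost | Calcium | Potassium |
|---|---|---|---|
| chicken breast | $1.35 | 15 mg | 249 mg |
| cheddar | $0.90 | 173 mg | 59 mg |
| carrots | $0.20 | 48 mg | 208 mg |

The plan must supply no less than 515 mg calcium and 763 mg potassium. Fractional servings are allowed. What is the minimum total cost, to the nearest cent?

$2.15

A basic optimal solution has at most two foods positive. Try each food alone and each pair with both targets met exactly.
chicken breast only: max(515/15, 763/249) = 34.33 servings → $46.35.
cheddar only: max(515/173, 763/59) = 12.93 servings → $11.64.
carrots only: max(515/48, 763/208) = 10.73 servings → $2.15.
chicken breast + cheddar with both tight: 2.408 servings and 2.768 servings → $5.74.
chicken breast + carrots with both targets exact would need a negative amount; discard.
cheddar + carrots with both tight: 2.126 servings and 3.065 servings → $2.53.
So the least-cost plan costs $2.15.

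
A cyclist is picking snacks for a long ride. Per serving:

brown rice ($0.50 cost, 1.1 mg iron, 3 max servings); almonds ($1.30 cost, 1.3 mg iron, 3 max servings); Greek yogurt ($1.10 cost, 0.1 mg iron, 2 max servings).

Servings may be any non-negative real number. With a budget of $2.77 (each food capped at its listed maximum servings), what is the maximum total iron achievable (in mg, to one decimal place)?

Iron per dollar: brown rice 2.2, almonds 1, Greek yogurt 0.09091.
Take 3 servings of brown rice: spends $1.50, +3.3 mg iron (running total 3.3 mg).
Take 0.9769 servings of almonds: spends $1.27, +1.3 mg iron (running total 4.6 mg).
Greedy by best ratio exhausts the cost allowance optimally: 4.6 mg.

4.6 mg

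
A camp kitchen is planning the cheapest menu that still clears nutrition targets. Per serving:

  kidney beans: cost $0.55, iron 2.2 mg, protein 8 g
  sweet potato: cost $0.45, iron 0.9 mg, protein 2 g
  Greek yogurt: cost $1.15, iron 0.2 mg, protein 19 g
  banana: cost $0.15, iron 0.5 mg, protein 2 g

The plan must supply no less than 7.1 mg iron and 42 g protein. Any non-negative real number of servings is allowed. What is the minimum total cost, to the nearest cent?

$2.75

For a min-cost LP with two ≥-constraints, a basic feasible solution has at most two positive variables.
kidney beans only: max(7.1/2.2, 42/8) = 5.25 servings → $2.89.
sweet potato only: max(7.1/0.9, 42/2) = 21 servings → $9.45.
Greek yogurt only: max(7.1/0.2, 42/19) = 35.5 servings → $40.83.
banana only: max(7.1/0.5, 42/2) = 21 servings → $3.15.
kidney beans + sweet potato: the both-tight solution has a negative serving — not a feasible corner.
kidney beans + Greek yogurt with both tight: 3.147 servings and 0.8856 servings → $2.75.
kidney beans + banana: intersection lies outside the first quadrant.
sweet potato + Greek yogurt with both tight: 7.575 servings and 1.413 servings → $5.03.
sweet potato + banana with both targets exact would need a negative amount; discard.
Greek yogurt + banana with both tight: 0.7473 servings and 13.9 servings → $2.94.
So the least-cost plan costs $2.75.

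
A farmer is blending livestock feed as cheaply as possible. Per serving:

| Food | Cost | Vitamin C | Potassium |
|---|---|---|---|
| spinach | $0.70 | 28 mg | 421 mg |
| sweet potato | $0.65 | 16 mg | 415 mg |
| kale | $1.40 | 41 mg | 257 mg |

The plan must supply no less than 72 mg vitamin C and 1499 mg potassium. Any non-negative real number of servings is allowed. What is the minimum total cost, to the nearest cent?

Minimising a linear cost over {vitamin C ≥ 72, potassium ≥ 1499, servings ≥ 0} — the optimum is at a vertex, using one or two foods.
spinach only: max(72/28, 1499/421) = 3.561 servings → $2.49.
sweet potato only: max(72/16, 1499/415) = 4.5 servings → $2.92.
kale only: max(72/41, 1499/257) = 5.833 servings → $8.17.
spinach + sweet potato with both tight: 1.207 servings and 2.387 servings → $2.40.
spinach + kale: the both-tight solution has a negative serving — not a feasible corner.
sweet potato + kale with both tight: 3.329 servings and 0.4569 servings → $2.80.
So the least-cost plan costs $2.40.

$2.40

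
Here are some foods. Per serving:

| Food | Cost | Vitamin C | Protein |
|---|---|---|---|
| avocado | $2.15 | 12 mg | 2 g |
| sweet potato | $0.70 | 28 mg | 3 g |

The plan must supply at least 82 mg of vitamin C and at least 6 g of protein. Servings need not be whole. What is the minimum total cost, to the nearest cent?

This is a tiny linear program; its minimum lies at a vertex of the feasible set. List the vertices and price them.
avocado only: max(82/12, 6/2) = 6.833 servings → $14.69.
sweet potato only: max(82/28, 6/3) = 2.929 servings → $2.05.
avocado + sweet potato: the both-tight solution has a negative serving — not a feasible corner.
So the least-cost plan costs $2.05.

$2.05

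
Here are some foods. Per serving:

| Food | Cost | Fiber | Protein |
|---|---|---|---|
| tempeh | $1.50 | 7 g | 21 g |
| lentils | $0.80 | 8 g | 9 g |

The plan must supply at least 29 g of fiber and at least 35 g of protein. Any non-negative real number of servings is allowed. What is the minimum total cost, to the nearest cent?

The cheapest plan sits at a corner of the feasible region — with two constraints it uses at most two foods.
tempeh only: max(29/7, 35/21) = 4.143 servings → $6.21.
lentils only: max(29/8, 35/9) = 3.889 servings → $3.11.
tempeh + lentils with both tight: 0.181 servings and 3.467 servings → $3.04.
The minimum over all feasible corners is $3.04.

$3.04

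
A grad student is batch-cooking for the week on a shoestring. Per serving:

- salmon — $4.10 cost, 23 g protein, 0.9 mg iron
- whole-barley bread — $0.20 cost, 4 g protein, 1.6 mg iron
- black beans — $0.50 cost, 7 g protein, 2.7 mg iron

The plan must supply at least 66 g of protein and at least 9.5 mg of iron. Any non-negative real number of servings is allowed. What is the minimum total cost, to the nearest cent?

At the optimum either one food covers both requirements or two foods hit both targets exactly; no other combination can be cheaper.
salmon only: max(66/23, 9.5/0.9) = 10.56 servings → $43.28.
whole-barley bread only: max(66/4, 9.5/1.6) = 16.5 servings → $3.30.
black beans only: max(66/7, 9.5/2.7) = 9.429 servings → $4.71.
salmon + whole-barley bread with both tight: 2.036 servings and 4.792 servings → $9.31.
salmon + black beans with both tight: 2.002 servings and 2.851 servings → $9.63.
whole-barley bread + black beans: intersection lies outside the first quadrant.
The minimum over all feasible corners is $3.30.

$3.30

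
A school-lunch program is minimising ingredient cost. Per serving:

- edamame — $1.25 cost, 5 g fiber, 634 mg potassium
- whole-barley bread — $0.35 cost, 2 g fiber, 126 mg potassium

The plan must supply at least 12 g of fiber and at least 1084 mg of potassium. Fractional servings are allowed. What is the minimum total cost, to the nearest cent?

$2.49

At the optimum either one food covers both requirements or two foods hit both targets exactly; no other combination can be cheaper.
edamame only: max(12/5, 1084/634) = 2.4 servings → $3.00.
whole-barley bread only: max(12/2, 1084/126) = 8.603 servings → $3.01.
edamame + whole-barley bread with both tight: 1.028 servings and 3.429 servings → $2.49.
So the least-cost plan costs $2.49.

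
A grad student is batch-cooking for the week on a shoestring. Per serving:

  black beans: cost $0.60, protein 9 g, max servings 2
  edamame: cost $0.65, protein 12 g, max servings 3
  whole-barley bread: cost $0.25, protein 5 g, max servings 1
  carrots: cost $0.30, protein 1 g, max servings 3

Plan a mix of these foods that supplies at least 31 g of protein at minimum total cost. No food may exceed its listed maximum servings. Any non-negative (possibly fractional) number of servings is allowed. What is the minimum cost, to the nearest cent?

$1.66

Cost per g of protein: whole-barley bread $0.0500, edamame $0.0542, black beans $0.0667, carrots $0.3000.
Take 1 serving of whole-barley bread: +5.0 g protein for $0.25 (total $0.25, still need 26.0 g).
Take 2.167 servings of edamame: +26.0 g protein for $1.41 (total $1.66, still need 0.0 g).
Filling from the cheapest source first is optimal under one linear minimum: $1.66.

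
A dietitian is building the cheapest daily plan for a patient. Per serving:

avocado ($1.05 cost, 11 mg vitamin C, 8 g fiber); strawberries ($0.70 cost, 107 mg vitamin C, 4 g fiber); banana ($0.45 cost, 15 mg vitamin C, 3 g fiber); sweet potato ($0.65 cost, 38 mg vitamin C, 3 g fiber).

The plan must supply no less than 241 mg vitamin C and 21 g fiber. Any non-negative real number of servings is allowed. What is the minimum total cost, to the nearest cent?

With two linear requirements the optimum uses one or two foods; enumerate the corners.
avocado only: max(241/11, 21/8) = 21.91 servings → $23.00.
strawberries only: max(241/107, 21/4) = 5.25 servings → $3.67.
banana only: max(241/15, 21/3) = 16.07 servings → $7.23.
sweet potato only: max(241/38, 21/3) = 7 servings → $4.55.
avocado + strawberries with both tight: 1.58 servings and 2.09 servings → $3.12.
avocado + banana: the both-tight solution has a negative serving — not a feasible corner.
avocado + sweet potato with both tight: 0.2768 servings and 6.262 servings → $4.36.
strawberries + banana with both tight: 1.563 servings and 4.916 servings → $3.31.
strawberries + sweet potato with both targets exact would need a negative amount; discard.
banana + sweet potato with both tight: 1.087 servings and 5.913 servings → $4.33.
The minimum over all feasible corners is $3.12.

$3.12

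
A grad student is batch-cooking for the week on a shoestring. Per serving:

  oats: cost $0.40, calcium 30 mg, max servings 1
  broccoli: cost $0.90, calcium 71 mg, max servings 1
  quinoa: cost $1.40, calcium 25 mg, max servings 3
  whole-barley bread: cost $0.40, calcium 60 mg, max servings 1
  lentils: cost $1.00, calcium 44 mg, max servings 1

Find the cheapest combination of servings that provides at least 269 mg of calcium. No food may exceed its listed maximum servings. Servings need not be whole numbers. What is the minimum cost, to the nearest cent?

Cost per mg of calcium: whole-barley bread $0.0067, broccoli $0.0127, oats $0.0133, lentils $0.0227, quinoa $0.0560.
Take 1 serving of whole-barley bread: +60.0 mg calcium for $0.40 (total $0.40, still need 209.0 mg).
Take 1 serving of broccoli: +71.0 mg calcium for $0.90 (total $1.30, still need 138.0 mg).
Take 1 serving of oats: +30.0 mg calcium for $0.40 (total $1.70, still need 108.0 mg).
Take 1 serving of lentils: +44.0 mg calcium for $1.00 (total $2.70, still need 64.0 mg).
Take 2.56 servings of quinoa: +64.0 mg calcium for $3.58 (total $6.28, still need 0.0 mg).
Greedy by cheapest-per-mg is optimal for a single linear constraint, so the minimum cost is $6.28.

$6.28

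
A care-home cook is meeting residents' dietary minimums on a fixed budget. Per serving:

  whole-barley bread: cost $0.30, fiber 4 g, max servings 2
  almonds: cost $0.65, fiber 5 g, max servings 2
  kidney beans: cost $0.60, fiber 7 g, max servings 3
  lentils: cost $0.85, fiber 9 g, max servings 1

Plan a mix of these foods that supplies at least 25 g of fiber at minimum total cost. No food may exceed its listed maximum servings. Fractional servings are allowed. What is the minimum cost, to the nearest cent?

$2.06

Cost per g of fiber: whole-barley bread $0.0750, kidney beans $0.0857, lentils $0.0944, almonds $0.1300.
Take 2 servings of whole-barley bread: +8.0 g fiber for $0.60 (total $0.60, still need 17.0 g).
Take 2.429 servings of kidney beans: +17.0 g fiber for $1.46 (total $2.06, still need 0.0 g).
Greedy by cheapest-per-g is optimal for a single linear constraint, so the minimum cost is $2.06.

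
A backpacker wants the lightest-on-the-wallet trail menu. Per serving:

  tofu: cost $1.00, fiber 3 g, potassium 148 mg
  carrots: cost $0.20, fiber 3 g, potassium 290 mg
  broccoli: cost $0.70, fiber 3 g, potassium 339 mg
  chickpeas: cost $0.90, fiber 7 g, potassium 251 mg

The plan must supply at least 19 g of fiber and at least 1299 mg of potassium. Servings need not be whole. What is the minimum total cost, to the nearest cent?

$1.27

The cheapest plan sits at a corner of the feasible region — with two constraints it uses at most two foods.
tofu only: max(19/3, 1299/148) = 8.777 servings → $8.78.
carrots only: max(19/3, 1299/290) = 6.333 servings → $1.27.
broccoli only: max(19/3, 1299/339) = 6.333 servings → $4.43.
chickpeas only: max(19/7, 1299/251) = 5.175 servings → $4.66.
tofu + carrots with both tight: 3.786 servings and 2.547 servings → $4.30.
tofu + broccoli with both tight: 4.44 servings and 1.894 servings → $5.77.
tofu + chickpeas with both targets exact would need a negative amount; discard.
carrots + broccoli: intersection lies outside the first quadrant.
carrots + chickpeas with both tight: 3.386 servings and 1.263 servings → $1.81.
broccoli + chickpeas with both tight: 2.669 servings and 1.57 servings → $3.28.
Cheapest feasible corner: $1.27.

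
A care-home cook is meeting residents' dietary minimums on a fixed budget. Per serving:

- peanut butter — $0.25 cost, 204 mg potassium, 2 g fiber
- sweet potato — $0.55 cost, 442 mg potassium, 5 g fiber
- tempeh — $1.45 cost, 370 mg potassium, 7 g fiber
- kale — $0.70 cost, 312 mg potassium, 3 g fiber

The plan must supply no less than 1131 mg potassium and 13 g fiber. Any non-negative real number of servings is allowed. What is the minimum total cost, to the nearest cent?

peanut butter only: max(1131/204, 13/2) = 6.5 servings → $1.62.
sweet potato only: max(1131/442, 13/5) = 2.6 servings → $1.43.
tempeh only: max(1131/370, 13/7) = 3.057 servings → $4.43.
kale only: max(1131/312, 13/3) = 4.333 servings → $3.03.
peanut butter + sweet potato: the both-tight solution has a negative serving — not a feasible corner.
peanut butter + tempeh with both tight: 4.516 servings and 0.5669 servings → $1.95.
peanut butter + kale: the both-tight solution has a negative serving — not a feasible corner.
sweet potato + tempeh with both tight: 2.498 servings and 0.07315 servings → $1.48.
sweet potato + kale: intersection lies outside the first quadrant.
tempeh + kale with both tight: 0.6173 servings and 2.893 servings → $2.92.
Cheapest feasible corner: $1.43.

$1.43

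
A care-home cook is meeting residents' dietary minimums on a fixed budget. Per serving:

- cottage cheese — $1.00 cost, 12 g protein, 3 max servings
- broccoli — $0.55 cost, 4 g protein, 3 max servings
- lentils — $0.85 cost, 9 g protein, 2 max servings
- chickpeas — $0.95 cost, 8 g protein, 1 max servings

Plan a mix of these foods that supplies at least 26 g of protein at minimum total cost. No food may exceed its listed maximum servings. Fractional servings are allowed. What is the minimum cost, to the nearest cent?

$2.17

Cost per g of protein: cottage cheese $0.0833, lentils $0.0944, chickpeas $0.1187, broccoli $0.1375.
Take 2.167 servings of cottage cheese: +26.0 g protein for $2.17 (total $2.17, still need 0.0 g).
Greedy by cheapest-per-g is optimal for a single linear constraint, so the minimum cost is $2.17.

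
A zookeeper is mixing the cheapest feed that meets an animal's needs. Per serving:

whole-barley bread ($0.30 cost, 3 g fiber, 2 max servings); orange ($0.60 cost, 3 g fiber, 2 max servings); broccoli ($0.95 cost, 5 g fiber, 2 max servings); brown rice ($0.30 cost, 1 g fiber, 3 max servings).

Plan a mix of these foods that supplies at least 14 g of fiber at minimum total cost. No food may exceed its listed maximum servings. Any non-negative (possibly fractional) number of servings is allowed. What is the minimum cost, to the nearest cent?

Cost per g of fiber: whole-barley bread $0.1000, broccoli $0.1900, orange $0.2000, brown rice $0.3000.
Take 2 servings of whole-barley bread: +6.0 g fiber for $0.60 (total $0.60, still need 8.0 g).
Take 1.6 servings of broccoli: +8.0 g fiber for $1.52 (total $2.12, still need 0.0 g).
Greedy by cheapest-per-g is optimal for a single linear constraint, so the minimum cost is $2.12.

$2.12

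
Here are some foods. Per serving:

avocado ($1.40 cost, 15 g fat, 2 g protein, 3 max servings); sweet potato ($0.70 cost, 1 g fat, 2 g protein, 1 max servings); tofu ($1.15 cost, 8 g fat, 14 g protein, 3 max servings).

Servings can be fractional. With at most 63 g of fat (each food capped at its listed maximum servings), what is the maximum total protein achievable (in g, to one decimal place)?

Protein per g fat: sweet potato 2, tofu 1.75, avocado 0.1333.
Take 1 serving of sweet potato: uses 1 g fat, +2.0 g protein (running total 2.0 g).
Take 3 servings of tofu: uses 24 g fat, +42.0 g protein (running total 44.0 g).
Take 2.533 servings of avocado: uses 38 g fat, +5.1 g protein (running total 49.1 g).
Greedy by best ratio exhausts the fat allowance optimally: 49.1 g.

49.1 g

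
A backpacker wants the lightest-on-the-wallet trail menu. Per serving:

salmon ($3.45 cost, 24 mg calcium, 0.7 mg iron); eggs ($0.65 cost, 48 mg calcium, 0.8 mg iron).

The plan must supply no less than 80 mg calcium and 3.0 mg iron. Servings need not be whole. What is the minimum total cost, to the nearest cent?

$2.44

Check every corner: each single food scaled to meet both minima, and each pair solved so both constraints bind.
salmon only: max(80/24, 3.0/0.7) = 4.286 servings → $14.79.
eggs only: max(80/48, 3.0/0.8) = 3.75 servings → $2.44.
salmon + eggs with both targets exact would need a negative amount; discard.
Cheapest feasible corner: $2.44.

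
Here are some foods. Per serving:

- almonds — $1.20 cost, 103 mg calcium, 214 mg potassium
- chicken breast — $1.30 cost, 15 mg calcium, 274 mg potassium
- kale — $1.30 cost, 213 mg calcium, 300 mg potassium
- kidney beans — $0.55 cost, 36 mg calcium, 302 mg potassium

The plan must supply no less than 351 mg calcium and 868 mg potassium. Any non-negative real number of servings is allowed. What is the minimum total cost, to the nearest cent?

$2.63

The cheapest plan sits at a corner of the feasible region — with two constraints it uses at most two foods.
almonds only: max(351/103, 868/214) = 4.056 servings → $4.87.
chicken breast only: max(351/15, 868/274) = 23.4 servings → $30.42.
kale only: max(351/213, 868/300) = 2.893 servings → $3.76.
kidney beans only: max(351/36, 868/302) = 9.75 servings → $5.36.
almonds + chicken breast with both tight: 3.325 servings and 0.5713 servings → $4.73.
almonds + kale: the both-tight solution has a negative serving — not a feasible corner.
almonds + kidney beans with both tight: 3.194 servings and 0.6106 servings → $4.17.
chicken breast + kale with both tight: 1.478 servings and 1.544 servings → $3.93.
chicken breast + kidney beans with both targets exact would need a negative amount; discard.
kale + kidney beans with both tight: 1.397 servings and 1.487 servings → $2.63.
Cheapest feasible corner: $2.63.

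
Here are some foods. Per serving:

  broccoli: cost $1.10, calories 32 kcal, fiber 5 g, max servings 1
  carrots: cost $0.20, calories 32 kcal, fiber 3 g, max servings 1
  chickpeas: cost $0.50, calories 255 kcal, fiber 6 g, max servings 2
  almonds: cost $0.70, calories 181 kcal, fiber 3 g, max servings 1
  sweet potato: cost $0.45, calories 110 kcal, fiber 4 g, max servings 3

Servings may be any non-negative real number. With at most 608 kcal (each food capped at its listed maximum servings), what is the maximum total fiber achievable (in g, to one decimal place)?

Fiber per kcal: broccoli 0.1562, carrots 0.09375, sweet potato 0.03636, chickpeas 0.02353, almonds 0.01657.
Take 1 serving of broccoli: uses 32 kcal, +5.0 g fiber (running total 5.0 g).
Take 1 serving of carrots: uses 32 kcal, +3.0 g fiber (running total 8.0 g).
Take 3 servings of sweet potato: uses 330 kcal, +12.0 g fiber (running total 20.0 g).
Take 0.8392 servings of chickpeas: uses 214 kcal, +5.0 g fiber (running total 25.0 g).
Filling greedily by fiber-per-kcal is optimal for one linear limit, giving 25.0 g.

25.0 g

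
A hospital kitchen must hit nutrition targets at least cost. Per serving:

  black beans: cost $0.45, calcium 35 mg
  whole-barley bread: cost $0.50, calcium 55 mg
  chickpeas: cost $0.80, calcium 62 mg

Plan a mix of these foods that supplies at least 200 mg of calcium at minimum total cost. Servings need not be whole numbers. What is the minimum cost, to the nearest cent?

$1.82

Cost per mg of calcium: whole-barley bread $0.0091, black beans $0.0129, chickpeas $0.0129.
With no serving limits, use only whole-barley bread: 200 mg / 55 mg = 3.636 servings × $0.50 = $1.82.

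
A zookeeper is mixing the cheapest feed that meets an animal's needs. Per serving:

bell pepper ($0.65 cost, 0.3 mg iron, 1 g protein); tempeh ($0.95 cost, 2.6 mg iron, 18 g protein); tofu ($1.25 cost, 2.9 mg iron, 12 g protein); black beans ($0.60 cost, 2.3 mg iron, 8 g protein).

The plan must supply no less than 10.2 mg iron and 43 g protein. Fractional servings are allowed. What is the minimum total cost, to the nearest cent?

$2.89

Two binding constraints pin down two serving amounts, so the optimal mix uses at most two foods. The candidates are each food alone (scaled to the tighter of iron/protein) and each pair with both constraints tight.
bell pepper only: max(10.2/0.3, 43/1) = 43 servings → $27.95.
tempeh only: max(10.2/2.6, 43/18) = 3.923 servings → $3.73.
tofu only: max(10.2/2.9, 43/12) = 3.583 servings → $4.48.
black beans only: max(10.2/2.3, 43/8) = 5.375 servings → $3.23.
bell pepper + tempeh with both tight: 25.64 servings and 0.9643 servings → $17.58.
bell pepper + tofu: intersection lies outside the first quadrant.
bell pepper + black beans: intersection lies outside the first quadrant.
tempeh + tofu with both tight: 0.1095 servings and 3.419 servings → $4.38.
tempeh + black beans with both tight: 0.8398 servings and 3.485 servings → $2.89.
tofu + black beans: intersection lies outside the first quadrant.
Cheapest feasible corner: $2.89.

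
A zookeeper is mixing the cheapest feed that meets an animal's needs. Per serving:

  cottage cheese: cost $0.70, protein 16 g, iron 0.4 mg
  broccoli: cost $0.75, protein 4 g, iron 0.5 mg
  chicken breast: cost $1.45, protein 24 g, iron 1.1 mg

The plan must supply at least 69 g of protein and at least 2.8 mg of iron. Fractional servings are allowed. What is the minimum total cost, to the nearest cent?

$3.88

cottage cheese only: max(69/16, 2.8/0.4) = 7 servings → $4.90.
broccoli only: max(69/4, 2.8/0.5) = 17.25 servings → $12.94.
chicken breast only: max(69/24, 2.8/1.1) = 2.875 servings → $4.17.
cottage cheese + broccoli with both tight: 3.641 servings and 2.688 servings → $4.56.
cottage cheese + chicken breast with both tight: 1.087 servings and 2.15 servings → $3.88.
broccoli + chicken breast: intersection lies outside the first quadrant.
Cheapest feasible corner: $3.88.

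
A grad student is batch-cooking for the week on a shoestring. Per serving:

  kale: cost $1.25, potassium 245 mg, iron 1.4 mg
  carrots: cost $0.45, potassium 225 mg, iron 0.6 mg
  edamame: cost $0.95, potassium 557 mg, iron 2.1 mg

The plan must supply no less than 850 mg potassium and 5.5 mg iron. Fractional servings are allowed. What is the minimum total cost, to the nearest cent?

$2.49

At the optimum either one food covers both requirements or two foods hit both targets exactly; no other combination can be cheaper.
kale only: max(850/245, 5.5/1.4) = 3.929 servings → $4.91.
carrots only: max(850/225, 5.5/0.6) = 9.167 servings → $4.12.
edamame only: max(850/557, 5.5/2.1) = 2.619 servings → $2.49.
kale + carrots: intersection lies outside the first quadrant.
kale + edamame: intersection lies outside the first quadrant.
carrots + edamame with both targets exact would need a negative amount; discard.
The minimum over all feasible corners is $2.49.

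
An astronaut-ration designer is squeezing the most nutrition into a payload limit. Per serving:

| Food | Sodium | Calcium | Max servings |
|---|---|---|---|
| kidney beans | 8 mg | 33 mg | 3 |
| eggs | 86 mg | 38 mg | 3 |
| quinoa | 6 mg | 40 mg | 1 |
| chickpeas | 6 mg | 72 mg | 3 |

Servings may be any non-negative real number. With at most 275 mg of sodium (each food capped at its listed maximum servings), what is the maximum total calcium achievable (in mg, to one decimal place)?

Calcium per mg sodium: chickpeas 12, quinoa 6.667, kidney beans 4.125, eggs 0.4419.
Take 3 servings of chickpeas: uses 18 mg sodium, +216.0 mg calcium (running total 216.0 mg).
Take 1 serving of quinoa: uses 6 mg sodium, +40.0 mg calcium (running total 256.0 mg).
Take 3 servings of kidney beans: uses 24 mg sodium, +99.0 mg calcium (running total 355.0 mg).
Take 2.64 servings of eggs: uses 227 mg sodium, +100.3 mg calcium (running total 455.3 mg).
Filling greedily by calcium-per-mg sodium is optimal for one linear limit, giving 455.3 mg.

455.3 mg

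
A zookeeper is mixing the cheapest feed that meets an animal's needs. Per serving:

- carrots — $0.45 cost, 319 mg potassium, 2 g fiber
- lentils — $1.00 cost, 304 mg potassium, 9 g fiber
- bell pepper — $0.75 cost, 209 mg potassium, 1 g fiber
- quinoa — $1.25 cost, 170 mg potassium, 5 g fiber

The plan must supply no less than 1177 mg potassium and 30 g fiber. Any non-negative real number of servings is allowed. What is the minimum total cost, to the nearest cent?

$3.48

Compare the cost at each extreme point of the feasible region.
carrots only: max(1177/319, 30/2) = 15 servings → $6.75.
lentils only: max(1177/304, 30/9) = 3.872 servings → $3.87.
bell pepper only: max(1177/209, 30/1) = 30 servings → $22.50.
quinoa only: max(1177/170, 30/5) = 6.924 servings → $8.65.
carrots + lentils with both tight: 0.6509 servings and 3.189 servings → $3.48.
carrots + bell pepper: the both-tight solution has a negative serving — not a feasible corner.
carrots + quinoa with both tight: 0.6255 servings and 5.75 servings → $7.47.
lentils + bell pepper with both tight: 3.23 servings and 0.9341 servings → $3.93.
lentils + quinoa with both targets exact would need a negative amount; discard.
bell pepper + quinoa with both tight: 0.8971 servings and 5.821 servings → $7.95.
So the least-cost plan costs $3.48.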